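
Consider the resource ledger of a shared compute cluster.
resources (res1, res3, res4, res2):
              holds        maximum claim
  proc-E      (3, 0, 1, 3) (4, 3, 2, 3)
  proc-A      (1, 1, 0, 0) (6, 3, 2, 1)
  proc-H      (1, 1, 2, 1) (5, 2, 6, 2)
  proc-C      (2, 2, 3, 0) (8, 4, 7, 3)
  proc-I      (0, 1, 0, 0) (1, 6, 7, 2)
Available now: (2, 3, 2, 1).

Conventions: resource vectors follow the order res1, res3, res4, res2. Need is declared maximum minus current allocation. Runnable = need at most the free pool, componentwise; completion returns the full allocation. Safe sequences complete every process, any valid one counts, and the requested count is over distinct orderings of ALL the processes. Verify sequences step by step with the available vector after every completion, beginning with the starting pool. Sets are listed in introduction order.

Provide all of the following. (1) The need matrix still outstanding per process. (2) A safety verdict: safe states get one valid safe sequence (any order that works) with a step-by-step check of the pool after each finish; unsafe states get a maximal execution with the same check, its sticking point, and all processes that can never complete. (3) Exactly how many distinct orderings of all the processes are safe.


(1) Outstanding need per process (order res1, res3, res4, res2):
  proc-E: (1, 3, 1, 0)
  proc-A: (5, 2, 2, 1)
  proc-H: (4, 1, 4, 1)
  proc-C: (6, 2, 4, 3)
  proc-I: (1, 5, 7, 2)
(2) UNSAFE — no complete ordering exists.
Key observation: after proc-E, proc-A complete, (6, 4, 3, 4) is the best the pool ever gets, yet each leftover process wants more res4.
A maximal execution: proc-E, proc-A — then nothing else fits. Step-by-step check:
  pool = (2, 3, 2, 1)
  proc-E: need (1, 3, 1, 0) fits (2, 3, 2, 1); releases (3, 0, 1, 3), pool now (5, 3, 3, 4)
  proc-A: need (5, 2, 2, 1) fits (5, 3, 3, 4); releases (1, 1, 0, 0), pool now (6, 4, 3, 4)
  blocked: proc-H wants (4, 1, 4, 1), pool (6, 4, 3, 4) — not enough res4
  blocked: proc-C wants (6, 2, 4, 3), pool (6, 4, 3, 4) — not enough res4
  blocked: proc-I wants (1, 5, 7, 2), pool (6, 4, 3, 4) — not enough res3 and res4
Never able to finish: proc-H, proc-C and proc-I.
(3) Exactly 0 of the possible complete orderings are safe sequences.


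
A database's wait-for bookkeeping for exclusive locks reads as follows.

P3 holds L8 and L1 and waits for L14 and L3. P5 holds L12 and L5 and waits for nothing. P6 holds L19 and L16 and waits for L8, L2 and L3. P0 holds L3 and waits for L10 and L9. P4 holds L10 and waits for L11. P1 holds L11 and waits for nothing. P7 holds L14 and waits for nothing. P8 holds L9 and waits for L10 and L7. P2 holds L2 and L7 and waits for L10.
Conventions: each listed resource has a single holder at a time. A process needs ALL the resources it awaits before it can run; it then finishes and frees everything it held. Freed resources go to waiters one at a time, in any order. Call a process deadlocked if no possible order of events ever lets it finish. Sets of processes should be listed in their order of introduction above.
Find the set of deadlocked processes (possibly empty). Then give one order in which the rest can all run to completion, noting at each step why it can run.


The deadlocked set is empty.
Key observation: there is no circular wait here — follow any chain and it reaches a process that is free to run now.
One completion order for the rest: P1, P4, P2, P8, P5, P7, P0, P3, P6.
Step-by-step check:
  run P1 (it waits on nothing); releases L11
  P4: everything it awaited (L11) is free; runs, freeing L10
  P2: everything it awaited (L10) is free; runs, freeing L2 and L7
  P8: everything it awaited (L10 and L7) is free; runs, freeing L9
  run P5 (it waits on nothing); releases L12 and L5
  run P7 (it waits on nothing); releases L14
  P0: everything it awaited (L10 and L9) is free; runs, freeing L3
  P3: everything it awaited (L14 and L3) is free; runs, freeing L8 and L1
  P6: everything it awaited (L8, L2 and L3) is free; runs, freeing L19 and L16


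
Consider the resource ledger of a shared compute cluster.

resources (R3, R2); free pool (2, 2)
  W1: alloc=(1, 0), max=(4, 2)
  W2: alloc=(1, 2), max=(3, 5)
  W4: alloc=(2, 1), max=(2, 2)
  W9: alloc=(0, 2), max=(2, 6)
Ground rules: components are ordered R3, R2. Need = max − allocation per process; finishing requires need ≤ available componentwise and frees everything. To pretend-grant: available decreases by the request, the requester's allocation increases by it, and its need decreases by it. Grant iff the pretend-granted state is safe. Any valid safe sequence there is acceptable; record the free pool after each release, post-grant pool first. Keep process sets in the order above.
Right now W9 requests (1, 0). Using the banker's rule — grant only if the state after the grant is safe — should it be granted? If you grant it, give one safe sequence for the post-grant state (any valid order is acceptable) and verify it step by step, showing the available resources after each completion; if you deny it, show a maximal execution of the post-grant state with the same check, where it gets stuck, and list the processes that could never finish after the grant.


GRANT. The post-grant state is safe; one safe sequence: W4, W2, W9, W1.
Key observation: (1, 2) free after granting still covers W4 first, and each release covers the next.
Verifying the post-grant state step by step:
  pool = (1, 2)
  W4: need (0, 1) fits (1, 2); releases (2, 1), pool now (3, 3)
  W2: need (2, 3) fits (3, 3); releases (1, 2), pool now (4, 5)
  W9: need (1, 4) fits (4, 5); releases (1, 2), pool now (5, 7)
  W1: need (3, 2) fits (5, 7); releases (1, 0), pool now (6, 7)


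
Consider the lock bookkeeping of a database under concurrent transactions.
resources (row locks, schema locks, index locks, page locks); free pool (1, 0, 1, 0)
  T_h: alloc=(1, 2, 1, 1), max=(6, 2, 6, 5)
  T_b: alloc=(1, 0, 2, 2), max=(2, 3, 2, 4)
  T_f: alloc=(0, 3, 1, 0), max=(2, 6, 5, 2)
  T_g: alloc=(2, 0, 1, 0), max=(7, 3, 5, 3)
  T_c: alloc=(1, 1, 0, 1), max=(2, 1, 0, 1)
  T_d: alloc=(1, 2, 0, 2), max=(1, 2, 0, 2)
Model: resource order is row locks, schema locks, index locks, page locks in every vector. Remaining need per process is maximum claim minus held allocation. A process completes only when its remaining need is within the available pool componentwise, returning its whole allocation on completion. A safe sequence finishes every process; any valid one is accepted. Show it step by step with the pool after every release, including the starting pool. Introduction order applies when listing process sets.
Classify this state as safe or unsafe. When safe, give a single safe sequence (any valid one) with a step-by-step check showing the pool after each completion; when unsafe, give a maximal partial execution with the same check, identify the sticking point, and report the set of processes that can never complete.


UNSAFE — no complete ordering exists.
Key observation: the pool after T_d, T_c, T_b is (4, 3, 3, 5); every surviving request exceeds it in index locks, so progress ends there.
Going as far as possible: T_d, T_c, T_b; after that, nothing fits. Walking it through:
  pool = (1, 0, 1, 0)
  T_d needs (0, 0, 0, 0) <= (1, 0, 1, 0) -> finishes; pool += (1, 2, 0, 2) = (2, 2, 1, 2)
  T_c needs (1, 0, 0, 0) <= (2, 2, 1, 2) -> finishes; pool += (1, 1, 0, 1) = (3, 3, 1, 3)
  T_b needs (1, 3, 0, 2) <= (3, 3, 1, 3) -> finishes; pool += (1, 0, 2, 2) = (4, 3, 3, 5)
  T_h still needs (5, 0, 5, 4) but only (4, 3, 3, 5) is free — short on row locks and index locks
  T_f still needs (2, 3, 4, 2) but only (4, 3, 3, 5) is free — short on index locks
  T_g still needs (5, 3, 4, 3) but only (4, 3, 3, 5) is free — short on row locks and index locks
Never able to finish: T_h, T_f and T_g.


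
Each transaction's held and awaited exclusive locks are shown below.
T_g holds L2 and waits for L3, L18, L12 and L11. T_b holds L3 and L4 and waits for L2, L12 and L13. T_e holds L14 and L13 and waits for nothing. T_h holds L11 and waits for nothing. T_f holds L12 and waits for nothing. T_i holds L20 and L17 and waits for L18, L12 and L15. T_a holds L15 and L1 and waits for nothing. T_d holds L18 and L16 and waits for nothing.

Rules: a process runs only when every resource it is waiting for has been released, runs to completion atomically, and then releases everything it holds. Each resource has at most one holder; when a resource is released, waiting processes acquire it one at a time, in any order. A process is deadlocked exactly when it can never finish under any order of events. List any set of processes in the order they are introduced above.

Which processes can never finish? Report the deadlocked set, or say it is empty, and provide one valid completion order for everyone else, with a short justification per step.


Deadlocked set: T_g and T_b.
Key observation: the cycle T_g -> T_b -> T_g can never break — each member waits on the next; no other process is dragged down with it.
One completion order for the rest: T_e, T_f, T_h, T_d, T_a, T_i.
Walking it through:
  T_e waits on nothing -> runs at once and releases L14 and L13
  T_f waits on nothing -> runs at once and releases L12
  T_h waits on nothing -> runs at once and releases L11
  T_d waits on nothing -> runs at once and releases L18 and L16
  T_a waits on nothing -> runs at once and releases L15 and L1
  T_i waits on L18, L12 and L15 — all released -> runs and releases L20 and L17


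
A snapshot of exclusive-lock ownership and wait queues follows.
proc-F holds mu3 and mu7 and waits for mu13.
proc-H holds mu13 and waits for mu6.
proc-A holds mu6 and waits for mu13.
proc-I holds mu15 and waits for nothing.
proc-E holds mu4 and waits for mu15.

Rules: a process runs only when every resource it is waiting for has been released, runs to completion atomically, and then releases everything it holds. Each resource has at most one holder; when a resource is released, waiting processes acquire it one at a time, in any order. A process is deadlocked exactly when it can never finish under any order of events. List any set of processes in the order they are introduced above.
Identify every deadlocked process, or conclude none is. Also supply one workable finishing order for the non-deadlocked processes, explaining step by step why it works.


Deadlocked set: proc-F, proc-H and proc-A.
Key observation: proc-H -> proc-A -> proc-H is a circular wait — nothing in it can go first; proc-F waits into the deadlock from upstream.
A valid finishing order for the others: proc-I, proc-E.
Verifying each step:
  proc-I: no waits; runs immediately, freeing mu15
  run proc-E (all its waits — mu15 — are resolved); releases mu4


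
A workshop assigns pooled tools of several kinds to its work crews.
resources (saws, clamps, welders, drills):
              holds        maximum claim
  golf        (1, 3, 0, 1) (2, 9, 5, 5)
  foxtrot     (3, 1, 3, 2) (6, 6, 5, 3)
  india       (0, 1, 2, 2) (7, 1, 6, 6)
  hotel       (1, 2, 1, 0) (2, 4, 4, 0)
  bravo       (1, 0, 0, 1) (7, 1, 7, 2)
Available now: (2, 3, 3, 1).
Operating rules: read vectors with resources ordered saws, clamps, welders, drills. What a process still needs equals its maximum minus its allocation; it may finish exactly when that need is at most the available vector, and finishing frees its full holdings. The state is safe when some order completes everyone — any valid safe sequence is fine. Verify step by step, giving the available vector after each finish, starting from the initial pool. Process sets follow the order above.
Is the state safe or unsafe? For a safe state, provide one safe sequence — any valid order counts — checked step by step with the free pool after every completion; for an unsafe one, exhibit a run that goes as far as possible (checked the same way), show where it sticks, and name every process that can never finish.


SAFE — a valid safe sequence is hotel, foxtrot, bravo, india, golf.
Key observation: at hotel the run first touches a limit — (1, 2, 3, 0) against (2, 3, 3, 1), exact on a resource it actually requests.
Check, step by step:
  pool = (2, 3, 3, 1)
  hotel: need (1, 2, 3, 0) fits (2, 3, 3, 1); releases (1, 2, 1, 0), pool now (3, 5, 4, 1)
  foxtrot: need (3, 5, 2, 1) fits (3, 5, 4, 1); releases (3, 1, 3, 2), pool now (6, 6, 7, 3)
  bravo: need (6, 1, 7, 1) fits (6, 6, 7, 3); releases (1, 0, 0, 1), pool now (7, 6, 7, 4)
  india: need (7, 0, 4, 4) fits (7, 6, 7, 4); releases (0, 1, 2, 2), pool now (7, 7, 9, 6)
  golf: need (1, 6, 5, 4) fits (7, 7, 9, 6); releases (1, 3, 0, 1), pool now (8, 10, 9, 7)


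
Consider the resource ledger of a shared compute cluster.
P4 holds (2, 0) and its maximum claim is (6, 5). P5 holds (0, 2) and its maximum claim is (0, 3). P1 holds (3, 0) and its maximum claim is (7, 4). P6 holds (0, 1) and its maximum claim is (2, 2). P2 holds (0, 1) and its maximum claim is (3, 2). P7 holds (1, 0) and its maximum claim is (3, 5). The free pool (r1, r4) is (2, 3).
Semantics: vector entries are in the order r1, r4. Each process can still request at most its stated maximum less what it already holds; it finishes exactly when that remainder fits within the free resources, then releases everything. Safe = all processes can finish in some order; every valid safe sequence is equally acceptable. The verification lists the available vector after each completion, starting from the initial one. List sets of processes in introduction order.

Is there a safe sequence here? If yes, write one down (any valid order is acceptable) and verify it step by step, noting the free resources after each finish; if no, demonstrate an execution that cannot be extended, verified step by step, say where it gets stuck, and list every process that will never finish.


UNSAFE — no complete ordering exists.
Key observation: after P5, P6, P7, P2 complete, (3, 7) is the best the pool ever gets, yet each leftover process wants more r1.
The run P5, P6, P7, P2 cannot be extended any further. Walking it through:
  pool = (2, 3)
  run P5 (needs (0, 1), free (2, 3)); after release of (0, 2) the pool is (2, 5)
  run P6 (needs (2, 1), free (2, 5)); after release of (0, 1) the pool is (2, 6)
  run P7 (needs (2, 5), free (2, 6)); after release of (1, 0) the pool is (3, 6)
  run P2 (needs (3, 1), free (3, 6)); after release of (0, 1) the pool is (3, 7)
  P4 cannot run: need (4, 5) vs free (3, 7) (insufficient r1)
  P1 cannot run: need (4, 4) vs free (3, 7) (insufficient r1)
Permanently blocked: P4 and P1.


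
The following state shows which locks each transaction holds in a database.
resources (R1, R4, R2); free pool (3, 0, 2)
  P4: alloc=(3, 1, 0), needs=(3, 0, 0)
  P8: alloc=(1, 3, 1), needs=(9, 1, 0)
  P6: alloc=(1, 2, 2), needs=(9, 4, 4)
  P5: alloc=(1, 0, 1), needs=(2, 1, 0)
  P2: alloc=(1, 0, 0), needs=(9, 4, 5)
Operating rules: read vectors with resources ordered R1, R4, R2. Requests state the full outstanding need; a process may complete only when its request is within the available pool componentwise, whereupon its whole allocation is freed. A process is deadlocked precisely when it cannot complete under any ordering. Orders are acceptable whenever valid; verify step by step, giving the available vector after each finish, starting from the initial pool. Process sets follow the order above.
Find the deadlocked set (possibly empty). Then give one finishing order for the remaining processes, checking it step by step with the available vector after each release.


Deadlocked set: P8, P6 and P2.
Key observation: after P4, P5 complete, (7, 1, 3) is the best the pool ever gets, yet each leftover process wants more R1.
A valid finishing order for the others: P4, P5. Step-by-step check:
  pool = (3, 0, 2)
  run P4 (needs (3, 0, 0), free (3, 0, 2)); after release of (3, 1, 0) the pool is (6, 1, 2)
  run P5 (needs (2, 1, 0), free (6, 1, 2)); after release of (1, 0, 1) the pool is (7, 1, 3)
The blocked processes can never fit:
  P8 still needs (9, 1, 0) but only (7, 1, 3) is free — short on R1
  P6 still needs (9, 4, 4) but only (7, 1, 3) is free — short on R1, R4 and R2
  P2 still needs (9, 4, 5) but only (7, 1, 3) is free — short on R1, R4 and R2


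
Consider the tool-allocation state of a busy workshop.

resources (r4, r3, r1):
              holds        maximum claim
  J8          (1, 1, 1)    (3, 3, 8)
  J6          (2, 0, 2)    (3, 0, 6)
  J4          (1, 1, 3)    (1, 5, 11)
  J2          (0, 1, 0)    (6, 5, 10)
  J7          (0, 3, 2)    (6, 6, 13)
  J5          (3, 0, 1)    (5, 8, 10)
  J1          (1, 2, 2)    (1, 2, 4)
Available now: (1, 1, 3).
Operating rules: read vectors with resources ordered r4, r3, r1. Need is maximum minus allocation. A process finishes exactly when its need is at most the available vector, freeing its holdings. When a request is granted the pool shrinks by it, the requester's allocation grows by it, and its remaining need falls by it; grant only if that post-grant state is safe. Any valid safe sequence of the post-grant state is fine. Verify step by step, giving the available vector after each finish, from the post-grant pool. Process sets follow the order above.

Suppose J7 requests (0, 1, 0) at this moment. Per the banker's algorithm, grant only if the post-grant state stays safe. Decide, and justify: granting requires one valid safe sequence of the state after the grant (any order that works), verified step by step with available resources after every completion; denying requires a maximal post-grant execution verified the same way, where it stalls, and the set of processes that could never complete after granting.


DENY: after the grant no complete ordering would exist.
Key observation: after J1, J6, J8 the pool peaks at (5, 3, 8), and each blocked process is short somewhere: J4 on r3; J2 on r4, r3, r1; J7 on r4, r1; J5 on r3, r1.
On the post-grant state, J1, J6, J8 is a maximal run — nothing extends it. Walking it through:
  pool = (1, 0, 3)
  J1 needs (0, 0, 2) <= (1, 0, 3) -> finishes; pool += (1, 2, 2) = (2, 2, 5)
  J6 needs (1, 0, 4) <= (2, 2, 5) -> finishes; pool += (2, 0, 2) = (4, 2, 7)
  J8 needs (2, 2, 7) <= (4, 2, 7) -> finishes; pool += (1, 1, 1) = (5, 3, 8)
  blocked: J4 wants (0, 4, 8), pool (5, 3, 8) — not enough r3
  blocked: J2 wants (6, 4, 10), pool (5, 3, 8) — not enough r4, r3 and r1
  blocked: J7 wants (6, 2, 11), pool (5, 3, 8) — not enough r4 and r1
  blocked: J5 wants (2, 8, 9), pool (5, 3, 8) — not enough r3 and r1
Processes that could never finish after the grant: J4, J2, J7 and J5.


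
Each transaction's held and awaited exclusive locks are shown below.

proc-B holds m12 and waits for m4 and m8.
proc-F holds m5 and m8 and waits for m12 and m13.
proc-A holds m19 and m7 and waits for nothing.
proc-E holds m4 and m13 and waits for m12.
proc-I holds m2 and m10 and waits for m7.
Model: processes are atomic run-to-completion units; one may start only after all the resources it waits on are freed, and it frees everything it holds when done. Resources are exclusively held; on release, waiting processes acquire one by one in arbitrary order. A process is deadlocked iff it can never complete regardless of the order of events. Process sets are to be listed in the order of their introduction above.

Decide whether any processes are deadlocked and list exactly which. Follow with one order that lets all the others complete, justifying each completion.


The deadlocked set is proc-B, proc-F and proc-E.
Key observation: proc-B -> proc-F -> proc-B is a circular wait — nothing in it can go first; proc-E is caught in further circular waits.
One completion order for the rest: proc-A, proc-I.
Check, step by step:
  run proc-A (it waits on nothing); releases m19 and m7
  run proc-I (all its waits — m7 — are resolved); releases m2 and m10


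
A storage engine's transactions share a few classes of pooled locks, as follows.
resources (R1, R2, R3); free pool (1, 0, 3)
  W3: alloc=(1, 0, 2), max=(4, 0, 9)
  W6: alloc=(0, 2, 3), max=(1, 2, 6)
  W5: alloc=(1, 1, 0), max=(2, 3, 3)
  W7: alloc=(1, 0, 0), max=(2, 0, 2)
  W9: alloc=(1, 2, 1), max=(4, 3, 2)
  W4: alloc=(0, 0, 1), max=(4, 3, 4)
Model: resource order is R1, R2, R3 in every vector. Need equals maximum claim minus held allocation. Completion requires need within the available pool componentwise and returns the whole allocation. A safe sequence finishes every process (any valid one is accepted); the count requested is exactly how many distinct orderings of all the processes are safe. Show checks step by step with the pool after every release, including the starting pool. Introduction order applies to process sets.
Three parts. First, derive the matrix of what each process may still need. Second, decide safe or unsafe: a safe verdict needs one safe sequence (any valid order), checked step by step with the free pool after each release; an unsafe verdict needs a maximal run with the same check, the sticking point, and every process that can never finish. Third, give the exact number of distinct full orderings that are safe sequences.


(1) Remaining need (order R1, R2, R3):
  W3: (3, 0, 7)
  W6: (1, 0, 3)
  W5: (1, 2, 3)
  W7: (1, 0, 2)
  W9: (3, 1, 1)
  W4: (4, 3, 3)
(2) SAFE — a valid safe sequence is W6, W5, W7, W9, W3, W4.
Key observation: at W6 the run first touches a limit — (1, 0, 3) against (1, 0, 3), exact on a resource it actually requests.
Step-by-step check:
  pool = (1, 0, 3)
  run W6 (needs (1, 0, 3), free (1, 0, 3)); after release of (0, 2, 3) the pool is (1, 2, 6)
  run W5 (needs (1, 2, 3), free (1, 2, 6)); after release of (1, 1, 0) the pool is (2, 3, 6)
  run W7 (needs (1, 0, 2), free (2, 3, 6)); after release of (1, 0, 0) the pool is (3, 3, 6)
  run W9 (needs (3, 1, 1), free (3, 3, 6)); after release of (1, 2, 1) the pool is (4, 5, 7)
  run W3 (needs (3, 0, 7), free (4, 5, 7)); after release of (1, 0, 2) the pool is (5, 5, 9)
  run W4 (needs (4, 3, 3), free (5, 5, 9)); after release of (0, 0, 1) the pool is (5, 5, 10)
(3) Precisely 6 of the possible complete orderings are safe sequences.


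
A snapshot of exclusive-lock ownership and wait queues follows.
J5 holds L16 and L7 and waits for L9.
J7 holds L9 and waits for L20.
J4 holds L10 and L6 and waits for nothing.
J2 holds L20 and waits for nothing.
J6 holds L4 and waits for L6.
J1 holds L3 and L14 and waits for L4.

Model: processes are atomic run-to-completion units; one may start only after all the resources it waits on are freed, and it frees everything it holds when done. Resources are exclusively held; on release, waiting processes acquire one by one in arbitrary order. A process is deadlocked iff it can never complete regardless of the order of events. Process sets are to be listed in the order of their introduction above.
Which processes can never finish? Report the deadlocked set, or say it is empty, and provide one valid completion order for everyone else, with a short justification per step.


Nothing here is deadlocked.
Key observation: every chain of waits terminates; starting from the processes that wait on nothing, all the rest unlock in turn.
A valid finishing order for the others: J2, J4, J7, J6, J5, J1.
Check, step by step:
  run J2 (it waits on nothing); releases L20
  run J4 (it waits on nothing); releases L10 and L6
  J7: everything it awaited (L20) is free; runs, freeing L9
  J6: everything it awaited (L6) is free; runs, freeing L4
  J5: everything it awaited (L9) is free; runs, freeing L16 and L7
  J1: everything it awaited (L4) is free; runs, freeing L3 and L14


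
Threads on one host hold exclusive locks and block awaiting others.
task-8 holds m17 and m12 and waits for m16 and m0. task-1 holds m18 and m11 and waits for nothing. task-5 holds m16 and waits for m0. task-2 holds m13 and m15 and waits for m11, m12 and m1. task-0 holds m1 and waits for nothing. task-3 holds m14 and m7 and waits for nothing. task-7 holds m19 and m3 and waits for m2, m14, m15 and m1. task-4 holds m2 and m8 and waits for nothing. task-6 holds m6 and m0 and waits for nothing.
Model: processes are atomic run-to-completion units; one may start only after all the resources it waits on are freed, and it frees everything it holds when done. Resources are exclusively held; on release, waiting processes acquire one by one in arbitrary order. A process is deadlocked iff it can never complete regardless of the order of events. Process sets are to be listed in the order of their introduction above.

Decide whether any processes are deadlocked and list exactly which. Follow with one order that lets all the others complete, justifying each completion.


No process is deadlocked.
Key observation: the wait graph is acyclic; completion cascades from the unblocked processes through everyone else.
One completion order for the rest: task-4, task-0, task-6, task-5, task-1, task-8, task-3, task-2, task-7.
Verifying each step:
  run task-4 (it waits on nothing); releases m2 and m8
  run task-0 (it waits on nothing); releases m1
  run task-6 (it waits on nothing); releases m6 and m0
  task-5 waits on m0 — all released -> runs and releases m16
  run task-1 (it waits on nothing); releases m18 and m11
  task-8 waits on m16 and m0 — all released -> runs and releases m17 and m12
  run task-3 (it waits on nothing); releases m14 and m7
  task-2 waits on m11, m12 and m1 — all released -> runs and releases m13 and m15
  task-7 waits on m2, m14, m15 and m1 — all released -> runs and releases m19 and m3


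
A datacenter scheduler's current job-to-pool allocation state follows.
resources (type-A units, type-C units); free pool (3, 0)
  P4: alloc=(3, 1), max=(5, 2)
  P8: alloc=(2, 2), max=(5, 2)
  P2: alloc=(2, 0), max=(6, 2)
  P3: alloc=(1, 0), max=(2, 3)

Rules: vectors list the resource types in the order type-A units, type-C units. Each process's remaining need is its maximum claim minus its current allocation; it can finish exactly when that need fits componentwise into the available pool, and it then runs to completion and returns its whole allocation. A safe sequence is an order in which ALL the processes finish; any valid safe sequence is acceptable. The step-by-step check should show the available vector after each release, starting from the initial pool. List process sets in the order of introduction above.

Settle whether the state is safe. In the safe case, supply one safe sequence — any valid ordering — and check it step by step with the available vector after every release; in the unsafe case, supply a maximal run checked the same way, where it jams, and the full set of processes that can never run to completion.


The state is SAFE; one workable sequence: P8, P4, P3, P2.
Key observation: the order's first zero-slack moment is P8 ((3, 0) needed, (3, 0) free — a requested resource with nothing to spare).
Verifying each step:
  pool = (3, 0)
  P8: need (3, 0) fits (3, 0); releases (2, 2), pool now (5, 2)
  P4: need (2, 1) fits (5, 2); releases (3, 1), pool now (8, 3)
  P3: need (1, 3) fits (8, 3); releases (1, 0), pool now (9, 3)
  P2: need (4, 2) fits (9, 3); releases (2, 0), pool now (11, 3)


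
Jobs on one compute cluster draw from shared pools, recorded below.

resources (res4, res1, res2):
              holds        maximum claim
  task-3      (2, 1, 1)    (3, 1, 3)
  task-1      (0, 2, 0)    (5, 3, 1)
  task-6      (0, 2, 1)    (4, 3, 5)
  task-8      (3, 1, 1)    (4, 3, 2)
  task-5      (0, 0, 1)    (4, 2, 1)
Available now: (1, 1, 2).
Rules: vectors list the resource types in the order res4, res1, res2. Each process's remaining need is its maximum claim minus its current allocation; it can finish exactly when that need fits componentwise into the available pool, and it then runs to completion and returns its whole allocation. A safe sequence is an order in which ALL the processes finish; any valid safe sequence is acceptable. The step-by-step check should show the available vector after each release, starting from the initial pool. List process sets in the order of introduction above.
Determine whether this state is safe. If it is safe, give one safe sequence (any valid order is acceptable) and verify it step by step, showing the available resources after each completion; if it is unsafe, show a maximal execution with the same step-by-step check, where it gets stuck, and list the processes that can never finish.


SAFE. One safe sequence: task-3, task-8, task-5, task-6, task-1.
Key observation: task-3 marks the first exact bind of the order: its need (1, 0, 2) fits the free (1, 1, 2) with zero slack on a requested resource.
Verifying each step:
  pool = (1, 1, 2)
  run task-3 (needs (1, 0, 2), free (1, 1, 2)); after release of (2, 1, 1) the pool is (3, 2, 3)
  run task-8 (needs (1, 2, 1), free (3, 2, 3)); after release of (3, 1, 1) the pool is (6, 3, 4)
  run task-5 (needs (4, 2, 0), free (6, 3, 4)); after release of (0, 0, 1) the pool is (6, 3, 5)
  run task-6 (needs (4, 1, 4), free (6, 3, 5)); after release of (0, 2, 1) the pool is (6, 5, 6)
  run task-1 (needs (5, 1, 1), free (6, 5, 6)); after release of (0, 2, 0) the pool is (6, 7, 6)


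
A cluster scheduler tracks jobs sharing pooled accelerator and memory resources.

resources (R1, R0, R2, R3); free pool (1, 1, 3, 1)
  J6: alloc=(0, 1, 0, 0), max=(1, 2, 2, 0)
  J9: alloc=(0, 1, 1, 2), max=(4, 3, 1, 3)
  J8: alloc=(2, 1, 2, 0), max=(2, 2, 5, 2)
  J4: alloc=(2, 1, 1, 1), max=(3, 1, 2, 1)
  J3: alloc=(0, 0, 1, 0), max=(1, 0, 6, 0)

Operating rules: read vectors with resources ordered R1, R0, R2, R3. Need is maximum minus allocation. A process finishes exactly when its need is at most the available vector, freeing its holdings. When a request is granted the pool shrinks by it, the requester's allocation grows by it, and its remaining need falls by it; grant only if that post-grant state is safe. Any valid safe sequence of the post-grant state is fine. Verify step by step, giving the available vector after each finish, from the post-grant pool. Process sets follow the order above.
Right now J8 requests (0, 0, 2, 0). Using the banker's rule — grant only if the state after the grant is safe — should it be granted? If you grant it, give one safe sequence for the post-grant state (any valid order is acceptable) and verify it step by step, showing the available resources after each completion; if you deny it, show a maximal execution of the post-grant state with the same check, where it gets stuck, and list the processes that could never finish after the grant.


GRANT: granting preserves safety; a valid post-grant sequence is J4, J8, J9, J3, J6.
Key observation: with (1, 1, 1, 1) left after the transfer, J4 can run at once — the state stays safe.
Verifying the post-grant state step by step:
  pool = (1, 1, 1, 1)
  J4: need (1, 0, 1, 0) fits (1, 1, 1, 1); releases (2, 1, 1, 1), pool now (3, 2, 2, 2)
  J8: need (0, 1, 1, 2) fits (3, 2, 2, 2); releases (2, 1, 4, 0), pool now (5, 3, 6, 2)
  J9: need (4, 2, 0, 1) fits (5, 3, 6, 2); releases (0, 1, 1, 2), pool now (5, 4, 7, 4)
  J3: need (1, 0, 5, 0) fits (5, 4, 7, 4); releases (0, 0, 1, 0), pool now (5, 4, 8, 4)
  J6: need (1, 1, 2, 0) fits (5, 4, 8, 4); releases (0, 1, 0, 0), pool now (5, 5, 8, 4)


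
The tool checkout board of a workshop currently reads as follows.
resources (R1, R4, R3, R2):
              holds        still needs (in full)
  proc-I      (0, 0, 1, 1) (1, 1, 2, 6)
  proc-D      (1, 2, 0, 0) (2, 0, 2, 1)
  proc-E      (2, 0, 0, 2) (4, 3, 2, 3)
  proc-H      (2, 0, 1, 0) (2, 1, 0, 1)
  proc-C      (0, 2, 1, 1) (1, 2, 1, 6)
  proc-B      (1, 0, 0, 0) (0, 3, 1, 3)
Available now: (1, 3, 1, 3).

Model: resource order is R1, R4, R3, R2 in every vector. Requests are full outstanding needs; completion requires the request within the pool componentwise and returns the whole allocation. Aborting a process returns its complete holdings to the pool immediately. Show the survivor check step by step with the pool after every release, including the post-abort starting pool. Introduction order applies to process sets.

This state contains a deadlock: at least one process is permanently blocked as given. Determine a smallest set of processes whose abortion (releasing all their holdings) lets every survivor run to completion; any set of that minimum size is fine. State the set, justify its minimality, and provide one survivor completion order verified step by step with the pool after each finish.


Minimum abort set: proc-C.
Key observation: proc-I could never have finished before the abort; with (0, 2, 1, 1) returned by proc-C, it fits at step 5.
Minimality: the empty abort set fails — the state is deadlocked as it stands.
The survivors complete as proc-B, proc-H, proc-E, proc-D, proc-I. Step-by-step check (starting from the post-abort pool):
  pool = (1, 5, 2, 4)
  run proc-B (needs (0, 3, 1, 3), free (1, 5, 2, 4)); after release of (1, 0, 0, 0) the pool is (2, 5, 2, 4)
  run proc-H (needs (2, 1, 0, 1), free (2, 5, 2, 4)); after release of (2, 0, 1, 0) the pool is (4, 5, 3, 4)
  run proc-E (needs (4, 3, 2, 3), free (4, 5, 3, 4)); after release of (2, 0, 0, 2) the pool is (6, 5, 3, 6)
  run proc-D (needs (2, 0, 2, 1), free (6, 5, 3, 6)); after release of (1, 2, 0, 0) the pool is (7, 7, 3, 6)
  run proc-I (needs (1, 1, 2, 6), free (7, 7, 3, 6)); after release of (0, 0, 1, 1) the pool is (7, 7, 4, 7)


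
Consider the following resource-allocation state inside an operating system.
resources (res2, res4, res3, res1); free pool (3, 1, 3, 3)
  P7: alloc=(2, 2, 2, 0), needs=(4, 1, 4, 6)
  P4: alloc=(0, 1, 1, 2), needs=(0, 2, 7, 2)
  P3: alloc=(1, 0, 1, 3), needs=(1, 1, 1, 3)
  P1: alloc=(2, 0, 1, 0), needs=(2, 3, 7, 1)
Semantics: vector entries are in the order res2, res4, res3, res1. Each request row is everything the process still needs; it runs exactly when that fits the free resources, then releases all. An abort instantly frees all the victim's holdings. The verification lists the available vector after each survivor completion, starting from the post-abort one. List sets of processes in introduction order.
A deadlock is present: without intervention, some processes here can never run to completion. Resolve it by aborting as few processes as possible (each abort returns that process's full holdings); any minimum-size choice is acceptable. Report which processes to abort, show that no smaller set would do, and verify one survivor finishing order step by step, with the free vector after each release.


Abort P1.
Key observation: aborting P1 returns (2, 0, 1, 0), and P4 — hopeless before — runs at step 3 with the returned capacity in the pool.
Minimality: the empty abort set fails — the state is deadlocked as it stands.
One survivor order: P3, P7, P4. Check, step by step (post-abort pool first):
  pool = (5, 1, 4, 3)
  P3: need (1, 1, 1, 3) fits (5, 1, 4, 3); releases (1, 0, 1, 3), pool now (6, 1, 5, 6)
  P7: need (4, 1, 4, 6) fits (6, 1, 5, 6); releases (2, 2, 2, 0), pool now (8, 3, 7, 6)
  P4: need (0, 2, 7, 2) fits (8, 3, 7, 6); releases (0, 1, 1, 2), pool now (8, 4, 8, 8)


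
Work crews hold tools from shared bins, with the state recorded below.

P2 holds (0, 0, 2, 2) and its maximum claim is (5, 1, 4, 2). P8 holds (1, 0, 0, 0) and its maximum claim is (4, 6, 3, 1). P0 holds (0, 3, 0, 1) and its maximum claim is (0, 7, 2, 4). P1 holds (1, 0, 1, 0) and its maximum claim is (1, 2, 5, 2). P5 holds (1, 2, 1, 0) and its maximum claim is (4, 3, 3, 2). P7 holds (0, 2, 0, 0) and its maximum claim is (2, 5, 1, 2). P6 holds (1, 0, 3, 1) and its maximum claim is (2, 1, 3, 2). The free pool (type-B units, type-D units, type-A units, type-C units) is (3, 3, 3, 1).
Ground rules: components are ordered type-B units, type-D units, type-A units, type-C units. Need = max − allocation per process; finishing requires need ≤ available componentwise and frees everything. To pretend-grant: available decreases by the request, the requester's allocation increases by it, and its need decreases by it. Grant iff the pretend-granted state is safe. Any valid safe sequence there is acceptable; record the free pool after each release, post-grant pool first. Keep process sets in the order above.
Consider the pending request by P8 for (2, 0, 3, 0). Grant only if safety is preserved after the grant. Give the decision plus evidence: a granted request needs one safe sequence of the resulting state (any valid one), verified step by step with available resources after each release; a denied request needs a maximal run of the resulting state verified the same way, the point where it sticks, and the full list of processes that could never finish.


DENY — the pretend-granted state is unsafe.
Key observation: after P6, P7 the pool peaks at (2, 5, 3, 2), and each blocked process is short somewhere: P2 on type-B units; P8 on type-D units; P0 on type-C units; P1 on type-A units; P5 on type-B units.
Pretend the grant happened; the run P6, P7 goes as far as possible. Verifying each step:
  pool = (1, 3, 0, 1)
  P6 needs (1, 1, 0, 1) <= (1, 3, 0, 1) -> finishes; pool += (1, 0, 3, 1) = (2, 3, 3, 2)
  P7 needs (2, 3, 1, 2) <= (2, 3, 3, 2) -> finishes; pool += (0, 2, 0, 0) = (2, 5, 3, 2)
  blocked: P2 wants (5, 1, 2, 0), pool (2, 5, 3, 2) — not enough type-B units
  blocked: P8 wants (1, 6, 0, 1), pool (2, 5, 3, 2) — not enough type-D units
  blocked: P0 wants (0, 4, 2, 3), pool (2, 5, 3, 2) — not enough type-C units
  blocked: P1 wants (0, 2, 4, 2), pool (2, 5, 3, 2) — not enough type-A units
  blocked: P5 wants (3, 1, 2, 2), pool (2, 5, 3, 2) — not enough type-B units
Processes that could never finish after the grant: P2, P8, P0, P1 and P5.


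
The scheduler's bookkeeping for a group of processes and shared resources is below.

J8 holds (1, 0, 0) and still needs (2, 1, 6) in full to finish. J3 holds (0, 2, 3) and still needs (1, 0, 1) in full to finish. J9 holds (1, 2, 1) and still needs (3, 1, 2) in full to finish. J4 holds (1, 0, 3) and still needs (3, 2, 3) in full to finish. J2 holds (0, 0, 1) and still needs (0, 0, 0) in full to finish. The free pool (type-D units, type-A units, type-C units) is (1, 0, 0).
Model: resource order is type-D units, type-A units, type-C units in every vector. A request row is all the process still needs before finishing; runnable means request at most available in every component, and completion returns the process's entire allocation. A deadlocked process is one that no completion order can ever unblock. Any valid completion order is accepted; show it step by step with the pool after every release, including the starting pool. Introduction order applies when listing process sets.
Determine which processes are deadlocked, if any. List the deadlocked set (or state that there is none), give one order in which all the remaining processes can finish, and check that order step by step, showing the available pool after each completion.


Deadlocked: J8, J9 and J4.
Key observation: J2, J3 can finish, but then (1, 2, 4) is all there is, and the blocked group's type-D units demands exceed it.
One completion order for the rest: J2, J3. Walking it through:
  pool = (1, 0, 0)
  J2: need (0, 0, 0) fits (1, 0, 0); releases (0, 0, 1), pool now (1, 0, 1)
  J3: need (1, 0, 1) fits (1, 0, 1); releases (0, 2, 3), pool now (1, 2, 4)
The blocked processes can never fit:
  J8 still needs (2, 1, 6) but only (1, 2, 4) is free — short on type-D units and type-C units
  J9 still needs (3, 1, 2) but only (1, 2, 4) is free — short on type-D units
  J4 still needs (3, 2, 3) but only (1, 2, 4) is free — short on type-D units


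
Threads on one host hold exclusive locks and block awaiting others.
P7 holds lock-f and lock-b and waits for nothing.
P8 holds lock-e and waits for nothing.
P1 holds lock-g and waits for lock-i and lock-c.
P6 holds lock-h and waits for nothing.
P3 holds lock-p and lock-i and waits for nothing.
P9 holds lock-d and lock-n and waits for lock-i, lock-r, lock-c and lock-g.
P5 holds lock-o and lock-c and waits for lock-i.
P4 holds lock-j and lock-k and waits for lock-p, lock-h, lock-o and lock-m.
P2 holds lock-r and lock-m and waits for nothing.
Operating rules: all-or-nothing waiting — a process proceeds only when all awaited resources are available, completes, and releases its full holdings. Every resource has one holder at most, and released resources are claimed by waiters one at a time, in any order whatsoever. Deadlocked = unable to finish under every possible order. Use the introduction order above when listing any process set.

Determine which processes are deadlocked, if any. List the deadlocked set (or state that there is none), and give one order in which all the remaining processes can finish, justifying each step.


The deadlocked set is empty.
Key observation: the waits form no ring: some process can always run, and its releases unblock the others one by one.
The rest can finish in the order P3, P5, P1, P7, P6, P2, P4, P9, P8.
Walking it through:
  P3: no waits; runs immediately, freeing lock-p and lock-i
  P5: everything it awaited (lock-i) is free; runs, freeing lock-o and lock-c
  P1: everything it awaited (lock-i and lock-c) is free; runs, freeing lock-g
  P7: no waits; runs immediately, freeing lock-f and lock-b
  P6: no waits; runs immediately, freeing lock-h
  P2: no waits; runs immediately, freeing lock-r and lock-m
  P4: everything it awaited (lock-p, lock-h, lock-o and lock-m) is free; runs, freeing lock-j and lock-k
  P9: everything it awaited (lock-i, lock-r, lock-c and lock-g) is free; runs, freeing lock-d and lock-n
  P8: no waits; runs immediately, freeing lock-e
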